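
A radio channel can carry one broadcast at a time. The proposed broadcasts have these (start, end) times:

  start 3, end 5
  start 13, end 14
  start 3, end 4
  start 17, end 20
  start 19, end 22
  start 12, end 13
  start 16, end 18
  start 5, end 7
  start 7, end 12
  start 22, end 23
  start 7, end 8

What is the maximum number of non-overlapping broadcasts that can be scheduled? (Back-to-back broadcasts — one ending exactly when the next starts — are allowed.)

Greedy by earliest finish: after sorting by end time, pick each interval compatible with the last pick.
By end time: (3,4), (3,5), (5,7), (7,8), (7,12), (12,13), (13,14), (16,18), (17,20), (19,22), (22,23).
Pick (3,4); next start ≥ 4 → (5,7); next start ≥ 7 → (7,8); next start ≥ 8 → (12,13); next start ≥ 13 → (13,14); next start ≥ 14 → (16,18); next start ≥ 18 → (19,22); next start ≥ 22 → (22,23).
Selected 8 broadcasts.

8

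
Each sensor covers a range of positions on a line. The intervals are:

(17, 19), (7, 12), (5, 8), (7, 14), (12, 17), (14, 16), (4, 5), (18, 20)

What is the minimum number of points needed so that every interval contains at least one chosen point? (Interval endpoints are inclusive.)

4

Sorted: [4,5] [5,8] [7,12] [7,14] [14,16] [12,17] [17,19] [18,20]
{[4,5],[5,8]} hit by 5; {[7,12],[7,14]} hit by 12; {[14,16],[12,17]} hit by 16; {[17,19],[18,20]} hit by 19.
Points: 5, 12, 16, 19 (4 total).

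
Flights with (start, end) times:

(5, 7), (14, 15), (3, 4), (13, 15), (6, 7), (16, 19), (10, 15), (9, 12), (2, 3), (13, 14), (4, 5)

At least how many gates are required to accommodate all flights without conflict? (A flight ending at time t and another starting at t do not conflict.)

The answer is the maximum number of intervals overlapping at any instant.
Events (time:±→running): 2:+→1 3:-→0 3:+→1 4:-→0 4:+→1 5:-→0 5:+→1 6:+→2 7:-→1 7:-→0 9:+→1 10:+→2 12:-→1 13:+→2 13:+→3 … peak 3.

3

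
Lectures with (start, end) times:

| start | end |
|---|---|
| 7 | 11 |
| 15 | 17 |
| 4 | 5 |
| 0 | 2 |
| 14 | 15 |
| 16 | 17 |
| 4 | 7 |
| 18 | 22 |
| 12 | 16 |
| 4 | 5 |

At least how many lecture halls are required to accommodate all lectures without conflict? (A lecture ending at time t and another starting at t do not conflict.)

3

Count concurrent intervals with a sweep; the peak is the room count.
Events (time:±→running): 0:+→1 2:-→0 4:+→1 4:+→2 4:+→3 … peak 3.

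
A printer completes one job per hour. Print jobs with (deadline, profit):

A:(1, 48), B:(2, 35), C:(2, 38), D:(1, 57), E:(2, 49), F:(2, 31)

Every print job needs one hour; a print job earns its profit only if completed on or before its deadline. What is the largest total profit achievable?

Sort by profit descending; place each in the latest free slot ≤ its deadline.
Profit order: D=57 E=49 A=48 C=38 B=35 F=31
Assign: D→slot 1, E→slot 2, A skipped, C skipped, B skipped, F skipped.
Slots: [1:D] [2:E]
Profit = 57 + 49 = 106

106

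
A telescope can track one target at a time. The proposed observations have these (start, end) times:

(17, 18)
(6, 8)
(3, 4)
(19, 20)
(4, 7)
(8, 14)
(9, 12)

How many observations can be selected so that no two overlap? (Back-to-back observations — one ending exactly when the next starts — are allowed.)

5

Sorted by end: (3,4)  (4,7)  (6,8)  (9,12)  (8,14)  (17,18)  (19,20)
take (3,4); take (4,7); skip (6,8); take (9,12); take (17,18); take (19,20).
Selected 5 observations.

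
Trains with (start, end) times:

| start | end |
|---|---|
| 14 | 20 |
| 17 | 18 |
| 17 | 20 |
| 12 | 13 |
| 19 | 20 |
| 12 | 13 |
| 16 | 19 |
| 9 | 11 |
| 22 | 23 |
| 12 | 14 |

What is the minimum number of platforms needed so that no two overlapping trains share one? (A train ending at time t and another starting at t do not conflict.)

4

The answer is the maximum number of intervals overlapping at any instant.
starts: [9, 12, 12, 12, 14, 16, 17, 17, 19, 22]
ends:   [11, 13, 13, 14, 18, 19, 20, 20, 20, 23]
s9→1 e11→0 s12→1 s12→2 s12→3 e13→2 e13→1 e14→0 s14→1 s16→2 s17→3 s17→4  — peak 4.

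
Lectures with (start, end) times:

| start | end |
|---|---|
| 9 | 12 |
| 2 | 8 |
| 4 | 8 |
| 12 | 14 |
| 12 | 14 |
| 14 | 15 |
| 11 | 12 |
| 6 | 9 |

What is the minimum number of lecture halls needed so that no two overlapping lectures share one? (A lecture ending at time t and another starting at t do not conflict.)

Events (time:±→running): 2:+→1 4:+→2 6:+→3 … peak 3.

3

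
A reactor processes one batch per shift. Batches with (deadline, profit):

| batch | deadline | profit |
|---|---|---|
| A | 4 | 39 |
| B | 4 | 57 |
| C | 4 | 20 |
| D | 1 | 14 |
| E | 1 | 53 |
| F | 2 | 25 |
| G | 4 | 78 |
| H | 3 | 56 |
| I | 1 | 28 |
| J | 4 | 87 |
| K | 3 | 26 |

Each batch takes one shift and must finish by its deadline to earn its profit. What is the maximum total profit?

278

Profit order: J=87 G=78 B=57 H=56 E=53 A=39 I=28 K=26 F=25 C=20 D=14
Assign: J→slot 4, G→slot 3, B→slot 2, H→slot 1, E skipped, A skipped, I skipped, K skipped, F skipped, C skipped, D skipped.
Slots: [1:H] [2:B] [3:G] [4:J]
Profit = 56 + 57 + 78 + 87 = 278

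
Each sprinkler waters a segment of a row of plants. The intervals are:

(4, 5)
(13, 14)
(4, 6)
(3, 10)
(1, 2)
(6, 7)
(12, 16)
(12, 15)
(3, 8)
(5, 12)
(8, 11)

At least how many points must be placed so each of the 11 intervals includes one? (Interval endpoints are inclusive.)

Sort by right endpoint; whenever an interval is uncovered, place a point at its right end.
Sorted: [1,2] [4,5] [4,6] [6,7] [3,8] [3,10] [8,11] [5,12] [13,14] [12,15] [12,16]
{[1,2]} hit by 2; {[4,5],[4,6]} hit by 5; {[6,7],[3,8],[3,10]} hit by 7; {[8,11],[5,12]} hit by 11; {[13,14],[12,15],[12,16]} hit by 14.
Points: 2, 5, 7, 11, 14 (5 total).

5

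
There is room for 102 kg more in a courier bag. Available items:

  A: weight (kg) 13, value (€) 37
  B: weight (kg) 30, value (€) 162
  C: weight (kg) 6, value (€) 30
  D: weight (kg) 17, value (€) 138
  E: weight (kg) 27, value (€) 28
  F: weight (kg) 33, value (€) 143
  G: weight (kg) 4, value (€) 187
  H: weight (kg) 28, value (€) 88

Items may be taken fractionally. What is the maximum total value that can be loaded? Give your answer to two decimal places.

697.71

Sort by value per unit weight and fill in that order.
Ratios (sorted): G 46.75, D 8.12, B 5.40, C 5.00, F 4.33, H 3.14, A 2.85, E 1.04
take G (4 @ 187); take D (17 @ 138); take B (30 @ 162); take C (6 @ 30); take F (33 @ 143); take 12/28 of H → 37.71. Capacity used 102/102.
Total value = 697.71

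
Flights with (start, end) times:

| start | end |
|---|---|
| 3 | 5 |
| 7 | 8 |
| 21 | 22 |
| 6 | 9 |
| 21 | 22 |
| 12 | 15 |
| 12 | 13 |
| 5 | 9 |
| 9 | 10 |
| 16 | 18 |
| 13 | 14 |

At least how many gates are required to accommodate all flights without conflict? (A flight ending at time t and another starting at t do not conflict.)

The answer is the maximum number of intervals overlapping at any instant.
Events (time:±→running): 3:+→1 5:-→0 5:+→1 6:+→2 7:+→3 … peak 3.

3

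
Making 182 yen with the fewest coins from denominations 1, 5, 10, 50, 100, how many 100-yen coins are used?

Greedy: take as many of the largest coin as possible, then repeat with the remainder.
182 − 1×100→82 − 1×50→32 − 3×10→2 − 2×1→0
Count of 100: 1

1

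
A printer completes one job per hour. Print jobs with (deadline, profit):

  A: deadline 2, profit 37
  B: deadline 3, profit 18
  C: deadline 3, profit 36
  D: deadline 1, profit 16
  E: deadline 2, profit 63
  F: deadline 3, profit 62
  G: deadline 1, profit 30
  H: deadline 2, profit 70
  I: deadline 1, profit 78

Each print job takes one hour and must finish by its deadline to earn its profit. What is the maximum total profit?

210

By profit: I(d1,78), H(d2,70), E(d2,63), F(d3,62), A(d2,37), C(d3,36), G(d1,30), B(d3,18), D(d1,16)
I→slot 1; H→slot 2; E skipped; F→slot 3; A skipped; C skipped; G skipped; B skipped; D skipped.
Profit = 78 + 70 + 62 = 210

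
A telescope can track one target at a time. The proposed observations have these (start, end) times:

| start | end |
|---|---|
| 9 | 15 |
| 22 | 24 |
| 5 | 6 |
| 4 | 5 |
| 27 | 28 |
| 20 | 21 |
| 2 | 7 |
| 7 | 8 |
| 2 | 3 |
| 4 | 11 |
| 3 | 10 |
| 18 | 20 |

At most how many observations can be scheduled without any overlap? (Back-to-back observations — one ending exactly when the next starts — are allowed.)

9

By end time: (2,3), (4,5), (5,6), (2,7), (7,8), (3,10), (4,11), (9,15), (18,20), (20,21), (22,24), (27,28).
Pick (2,3); next start ≥ 3 → (4,5); next start ≥ 5 → (5,6); next start ≥ 6 → (7,8); next start ≥ 8 → (9,15); next start ≥ 15 → (18,20); next start ≥ 20 → (20,21); next start ≥ 21 → (22,24); next start ≥ 24 → (27,28).
Selected 9 observations.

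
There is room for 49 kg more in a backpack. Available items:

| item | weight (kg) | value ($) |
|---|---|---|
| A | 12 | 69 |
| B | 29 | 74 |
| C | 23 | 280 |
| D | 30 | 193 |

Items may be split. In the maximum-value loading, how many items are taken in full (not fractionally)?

Sort by value per unit weight and fill in that order.
Ratios (sorted): C 12.17, D 6.43, A 5.75, B 2.55
take C (23 @ 280); take 26/30 of D → 167.27. Capacity used 49/49.
1 item(s) taken whole; one partial (take 26/30 of D).

1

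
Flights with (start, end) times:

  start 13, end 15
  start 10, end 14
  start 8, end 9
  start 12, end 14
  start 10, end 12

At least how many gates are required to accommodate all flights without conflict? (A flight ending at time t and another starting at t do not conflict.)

Count concurrent intervals with a sweep; the peak is the room count.
starts: [8, 10, 10, 12, 13]
ends:   [9, 12, 14, 14, 15]
s8→1 e9→0 s10→1 s10→2 e12→1 s12→2 s13→3  — peak 3.

3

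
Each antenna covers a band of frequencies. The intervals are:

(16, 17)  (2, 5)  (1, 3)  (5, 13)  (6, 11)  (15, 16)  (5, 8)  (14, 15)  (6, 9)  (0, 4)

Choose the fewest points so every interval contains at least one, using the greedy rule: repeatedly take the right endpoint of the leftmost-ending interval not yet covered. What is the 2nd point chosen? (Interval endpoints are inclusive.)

By right end: [1,3]  [0,4]  [2,5]  [5,8]  [6,9]  [6,11]  [5,13]  [14,15]  [15,16]  [16,17]
[1,3] uncovered → point at 3; [5,8] uncovered → point at 8; [14,15] uncovered → point at 15; [16,17] uncovered → point at 17.
Points: 3, 8, 15, 17 (4 total).

8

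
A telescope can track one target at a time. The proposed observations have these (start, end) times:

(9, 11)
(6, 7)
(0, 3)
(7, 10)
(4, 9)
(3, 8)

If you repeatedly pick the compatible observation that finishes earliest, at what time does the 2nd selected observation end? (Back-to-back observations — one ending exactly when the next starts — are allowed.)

Greedy by earliest finish: after sorting by end time, pick each interval compatible with the last pick.
Sorted by end: (0,3)  (6,7)  (3,8)  (4,9)  (7,10)  (9,11)
take (0,3); take (6,7); take (7,10).
Selected: (0,3) (6,7) (7,10)

7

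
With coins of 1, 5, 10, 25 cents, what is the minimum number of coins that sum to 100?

Greedy: take as many of the largest coin as possible, then repeat with the remainder.
100 = 4×25
Total coins = 4 = 4

4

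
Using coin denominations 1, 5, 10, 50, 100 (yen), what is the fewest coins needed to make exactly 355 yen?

5

Use the largest denomination that fits, subtract, and repeat.
355 − 3×100→55 − 1×50→5 − 1×5→0
Total coins = 3 + 1 + 1 = 5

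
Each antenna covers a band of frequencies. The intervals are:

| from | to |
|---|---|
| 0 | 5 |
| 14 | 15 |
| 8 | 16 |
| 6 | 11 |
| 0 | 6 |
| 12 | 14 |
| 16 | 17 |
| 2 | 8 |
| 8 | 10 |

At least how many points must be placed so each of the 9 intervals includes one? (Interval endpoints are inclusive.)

4

Sorted: [0,5] [0,6] [2,8] [8,10] [6,11] [12,14] [14,15] [8,16] [16,17]
{[0,5],[0,6],[2,8]} hit by 5; {[8,10],[6,11]} hit by 10; {[12,14],[14,15],[8,16]} hit by 14; {[16,17]} hit by 17.
Points: 5, 10, 14, 17 (4 total).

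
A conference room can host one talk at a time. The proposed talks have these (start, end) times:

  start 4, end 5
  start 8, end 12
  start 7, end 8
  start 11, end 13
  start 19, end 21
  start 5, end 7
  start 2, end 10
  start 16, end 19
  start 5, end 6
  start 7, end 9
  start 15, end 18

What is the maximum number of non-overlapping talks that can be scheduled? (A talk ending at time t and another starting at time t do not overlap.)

6

Greedy by earliest finish: after sorting by end time, pick each interval compatible with the last pick.
Sorted by end: (4,5)  (5,6)  (5,7)  (7,8)  (7,9)  (2,10)  (8,12)  (11,13)  (15,18)  (16,19)  (19,21)
take (4,5); take (5,6); take (7,8); skip (2,10); take (8,12); skip (11,13); take (15,18); skip (16,19); take (19,21).
Selected 6 talks.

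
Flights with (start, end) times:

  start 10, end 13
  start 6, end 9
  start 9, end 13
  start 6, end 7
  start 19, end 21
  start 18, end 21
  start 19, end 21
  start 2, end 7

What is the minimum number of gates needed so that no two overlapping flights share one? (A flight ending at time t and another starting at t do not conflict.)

3

Count concurrent intervals with a sweep; the peak is the room count.
starts: [2, 6, 6, 9, 10, 18, 19, 19]
ends:   [7, 7, 9, 13, 13, 21, 21, 21]
s2→1 s6→2 s6→3  — peak 3.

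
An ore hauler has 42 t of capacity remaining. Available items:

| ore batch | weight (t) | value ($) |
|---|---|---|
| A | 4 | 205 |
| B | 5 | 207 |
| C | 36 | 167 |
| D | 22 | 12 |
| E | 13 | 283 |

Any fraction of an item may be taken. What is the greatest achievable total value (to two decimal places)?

Ratios (sorted): A 51.25, B 41.40, E 21.77, C 4.64, D 0.55
take A (4 @ 205); take B (5 @ 207); take E (13 @ 283); take 20/36 of C → 92.78. Capacity used 42/42.
Total value = 787.78

787.78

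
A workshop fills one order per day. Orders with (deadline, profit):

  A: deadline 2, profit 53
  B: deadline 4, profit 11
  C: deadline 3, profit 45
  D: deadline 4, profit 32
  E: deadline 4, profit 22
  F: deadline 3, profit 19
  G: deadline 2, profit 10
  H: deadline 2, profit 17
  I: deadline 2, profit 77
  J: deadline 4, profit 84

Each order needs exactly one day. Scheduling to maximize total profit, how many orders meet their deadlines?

4

Take jobs in profit order; each goes to the latest open slot no later than its deadline.
Profit order: J=84 I=77 A=53 C=45 D=32 E=22 F=19 H=17 B=11 G=10
Assign: J→slot 4, I→slot 2, A→slot 1, C→slot 3, D skipped, E skipped, F skipped, H skipped, B skipped, G skipped.
Slots: [1:A] [2:I] [3:C] [4:J]
4 of 10 scheduled.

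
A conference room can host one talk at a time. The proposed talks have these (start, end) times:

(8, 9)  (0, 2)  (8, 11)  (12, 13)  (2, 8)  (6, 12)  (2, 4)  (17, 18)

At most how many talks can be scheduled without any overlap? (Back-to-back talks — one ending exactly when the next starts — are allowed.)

Sorted by end: (0,2)  (2,4)  (2,8)  (8,9)  (8,11)  (6,12)  (12,13)  (17,18)
take (0,2); take (2,4); take (8,9); skip (6,12); take (12,13); take (17,18).
Selected 5 talks.

5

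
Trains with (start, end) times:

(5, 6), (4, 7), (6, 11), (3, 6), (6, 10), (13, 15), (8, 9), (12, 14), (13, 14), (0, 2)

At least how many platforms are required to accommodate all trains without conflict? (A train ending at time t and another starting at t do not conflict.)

The answer is the maximum number of intervals overlapping at any instant.
Events (time:±→running): 0:+→1 2:-→0 3:+→1 4:+→2 5:+→3 … peak 3.

3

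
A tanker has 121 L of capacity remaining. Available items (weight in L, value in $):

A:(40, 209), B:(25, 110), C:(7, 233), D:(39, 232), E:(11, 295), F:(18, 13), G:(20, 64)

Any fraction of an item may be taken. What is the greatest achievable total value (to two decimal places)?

1074.60

Ratios (sorted): C 33.29, E 26.82, D 5.95, A 5.22, B 4.40, G 3.20, F 0.72
take C (7 @ 233); take E (11 @ 295); take D (39 @ 232); take A (40 @ 209); take 24/25 of B → 105.60. Capacity used 121/121.
Total value = 1074.60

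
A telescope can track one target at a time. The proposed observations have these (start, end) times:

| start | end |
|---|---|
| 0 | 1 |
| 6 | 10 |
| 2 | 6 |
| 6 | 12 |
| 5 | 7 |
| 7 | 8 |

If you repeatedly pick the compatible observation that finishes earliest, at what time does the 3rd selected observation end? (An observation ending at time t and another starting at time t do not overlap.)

8

By end time: (0,1), (2,6), (5,7), (7,8), (6,10), (6,12).
Pick (0,1); next start ≥ 1 → (2,6); next start ≥ 6 → (7,8).
Selected: (0,1) (2,6) (7,8)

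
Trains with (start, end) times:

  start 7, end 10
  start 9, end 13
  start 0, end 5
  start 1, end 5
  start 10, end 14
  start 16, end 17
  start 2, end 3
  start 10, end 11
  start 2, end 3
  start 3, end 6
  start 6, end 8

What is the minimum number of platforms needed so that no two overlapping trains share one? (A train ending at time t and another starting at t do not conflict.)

Events (time:±→running): 0:+→1 1:+→2 2:+→3 2:+→4 … peak 4.

4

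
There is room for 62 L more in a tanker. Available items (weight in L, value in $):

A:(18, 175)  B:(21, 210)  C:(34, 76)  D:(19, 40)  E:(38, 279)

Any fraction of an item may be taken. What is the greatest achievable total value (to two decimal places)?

Sort by value per unit weight and fill in that order.
Ratios (sorted): B 10.00, A 9.72, E 7.34, C 2.24, D 2.11
take B (21 @ 210); take A (18 @ 175); take 23/38 of E → 168.87. Capacity used 62/62.
Total value = 553.87

553.87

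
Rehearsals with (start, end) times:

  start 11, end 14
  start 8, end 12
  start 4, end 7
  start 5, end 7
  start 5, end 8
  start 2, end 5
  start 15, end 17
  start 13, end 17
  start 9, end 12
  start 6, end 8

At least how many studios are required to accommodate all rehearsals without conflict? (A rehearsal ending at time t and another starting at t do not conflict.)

4

Events (time:±→running): 2:+→1 4:+→2 5:-→1 5:+→2 5:+→3 6:+→4 … peak 4.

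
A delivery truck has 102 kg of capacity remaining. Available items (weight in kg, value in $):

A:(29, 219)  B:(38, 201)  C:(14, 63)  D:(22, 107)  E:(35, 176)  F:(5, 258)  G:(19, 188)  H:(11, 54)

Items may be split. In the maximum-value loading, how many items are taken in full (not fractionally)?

4

Order: F (258/5=51.60) > G (188/19=9.89) > A (219/29=7.55) > B (201/38=5.29) > E (176/35=5.03) > H (54/11=4.91) > D (107/22=4.86) > C (63/14=4.50)
Fill: take F (5 @ 258) → take G (19 @ 188) → take A (29 @ 219) → take B (38 @ 201) → take 11/35 of E → 55.31; 102/102 used.
4 item(s) taken whole; one partial (take 11/35 of E).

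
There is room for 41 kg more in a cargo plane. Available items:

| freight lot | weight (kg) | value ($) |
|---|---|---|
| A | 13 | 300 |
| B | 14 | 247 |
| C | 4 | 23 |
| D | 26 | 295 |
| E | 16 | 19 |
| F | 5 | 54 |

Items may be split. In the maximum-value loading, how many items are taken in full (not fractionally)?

Sort by value per unit weight and fill in that order.
Ratios (sorted): A 23.08, B 17.64, D 11.35, F 10.80, C 5.75, E 1.19
take A (13 @ 300); take B (14 @ 247); take 14/26 of D → 158.85. Capacity used 41/41.
2 item(s) taken whole; one partial (take 14/26 of D).

2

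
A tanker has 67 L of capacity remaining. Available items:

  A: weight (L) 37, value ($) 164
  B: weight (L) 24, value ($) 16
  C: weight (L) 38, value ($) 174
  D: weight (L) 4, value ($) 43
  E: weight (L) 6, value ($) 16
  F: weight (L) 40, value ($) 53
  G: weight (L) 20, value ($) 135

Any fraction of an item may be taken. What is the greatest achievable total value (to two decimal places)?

374.16

Ratios (sorted): D 10.75, G 6.75, C 4.58, A 4.43, E 2.67, F 1.32, B 0.67
take D (4 @ 43); take G (20 @ 135); take C (38 @ 174); take 5/37 of A → 22.16. Capacity used 67/67.
Total value = 374.16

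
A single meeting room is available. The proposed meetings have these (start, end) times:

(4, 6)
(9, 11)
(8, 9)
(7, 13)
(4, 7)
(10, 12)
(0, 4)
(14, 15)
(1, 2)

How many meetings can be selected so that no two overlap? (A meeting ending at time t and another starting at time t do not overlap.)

5

Order by finish time; keep every interval that doesn't clash with the previous kept one.
By end time: (1,2), (0,4), (4,6), (4,7), (8,9), (9,11), (10,12), (7,13), (14,15).
Pick (1,2); next start ≥ 2 → (4,6); next start ≥ 6 → (8,9); next start ≥ 9 → (9,11); next start ≥ 11 → (14,15).
Selected 5 meetings.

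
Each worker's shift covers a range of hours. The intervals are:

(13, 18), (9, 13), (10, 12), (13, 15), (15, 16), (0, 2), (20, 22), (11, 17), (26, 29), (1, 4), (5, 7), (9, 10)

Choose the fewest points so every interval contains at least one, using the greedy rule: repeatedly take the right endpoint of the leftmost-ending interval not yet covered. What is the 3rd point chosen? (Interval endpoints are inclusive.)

By right end: [0,2]  [1,4]  [5,7]  [9,10]  [10,12]  [9,13]  [13,15]  [15,16]  [11,17]  [13,18]  [20,22]  [26,29]
[0,2] uncovered → point at 2; [5,7] uncovered → point at 7; [9,10] uncovered → point at 10; [13,15] uncovered → point at 15; [20,22] uncovered → point at 22; [26,29] uncovered → point at 29.
Points: 2, 7, 10, 15, 22, 29 (6 total).

10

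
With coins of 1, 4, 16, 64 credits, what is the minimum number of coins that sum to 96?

3

Greedy: take as many of the largest coin as possible, then repeat with the remainder.
96 − 1×64→32 − 2×16→0
Total coins = 1 + 2 = 3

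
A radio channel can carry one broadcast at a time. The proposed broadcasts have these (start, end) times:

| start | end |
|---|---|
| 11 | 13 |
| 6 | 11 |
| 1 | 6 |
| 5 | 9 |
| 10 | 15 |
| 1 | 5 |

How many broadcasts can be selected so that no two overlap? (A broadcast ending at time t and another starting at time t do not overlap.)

3

Greedy by earliest finish: after sorting by end time, pick each interval compatible with the last pick.
Sorted by end: (1,5)  (1,6)  (5,9)  (6,11)  (11,13)  (10,15)
take (1,5); skip (1,6); take (5,9); take (11,13).
Selected 3 broadcasts.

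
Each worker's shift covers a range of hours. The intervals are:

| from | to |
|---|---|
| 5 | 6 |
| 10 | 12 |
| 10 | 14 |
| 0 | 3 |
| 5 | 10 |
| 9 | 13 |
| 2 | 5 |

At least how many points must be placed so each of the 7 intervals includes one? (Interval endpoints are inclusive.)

3

Process intervals by earliest right end; each time one isn't hit yet, stab at its right endpoint.
By right end: [0,3]  [2,5]  [5,6]  [5,10]  [10,12]  [9,13]  [10,14]
[0,3] uncovered → point at 3; [5,6] uncovered → point at 6; [10,12] uncovered → point at 12.
Points: 3, 6, 12 (3 total).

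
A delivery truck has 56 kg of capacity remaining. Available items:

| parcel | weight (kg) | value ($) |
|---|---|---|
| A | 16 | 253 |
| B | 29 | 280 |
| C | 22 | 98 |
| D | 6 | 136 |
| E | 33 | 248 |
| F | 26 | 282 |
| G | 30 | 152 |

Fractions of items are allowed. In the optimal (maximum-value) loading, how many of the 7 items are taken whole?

3

Ratios (sorted): D 22.67, A 15.81, F 10.85, B 9.66, E 7.52, G 5.07, C 4.45
take D (6 @ 136); take A (16 @ 253); take F (26 @ 282); take 8/29 of B → 77.24. Capacity used 56/56.
3 item(s) taken whole; one partial (take 8/29 of B).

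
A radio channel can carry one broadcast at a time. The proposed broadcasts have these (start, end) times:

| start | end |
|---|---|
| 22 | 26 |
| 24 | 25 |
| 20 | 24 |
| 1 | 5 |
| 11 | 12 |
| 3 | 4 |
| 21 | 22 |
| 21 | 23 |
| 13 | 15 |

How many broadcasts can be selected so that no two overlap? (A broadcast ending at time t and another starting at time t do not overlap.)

By end time: (3,4), (1,5), (11,12), (13,15), (21,22), (21,23), (20,24), (24,25), (22,26).
Pick (3,4); next start ≥ 4 → (11,12); next start ≥ 12 → (13,15); next start ≥ 15 → (21,22); next start ≥ 22 → (24,25).
Selected 5 broadcasts.

5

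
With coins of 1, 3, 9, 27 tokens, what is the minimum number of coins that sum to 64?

4

64 = 2×27 + 1×9 + 1×1
Total coins = 2 + 1 + 1 = 4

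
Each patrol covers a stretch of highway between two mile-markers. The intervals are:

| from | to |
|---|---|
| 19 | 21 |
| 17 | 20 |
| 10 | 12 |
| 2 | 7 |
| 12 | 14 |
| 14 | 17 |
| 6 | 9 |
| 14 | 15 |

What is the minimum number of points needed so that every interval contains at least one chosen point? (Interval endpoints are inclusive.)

Process intervals by earliest right end; each time one isn't hit yet, stab at its right endpoint.
Sorted: [2,7] [6,9] [10,12] [12,14] [14,15] [14,17] [17,20] [19,21]
{[2,7],[6,9]} hit by 7; {[10,12],[12,14]} hit by 12; {[14,15],[14,17]} hit by 15; {[17,20],[19,21]} hit by 20.
Points: 7, 12, 15, 20 (4 total).

4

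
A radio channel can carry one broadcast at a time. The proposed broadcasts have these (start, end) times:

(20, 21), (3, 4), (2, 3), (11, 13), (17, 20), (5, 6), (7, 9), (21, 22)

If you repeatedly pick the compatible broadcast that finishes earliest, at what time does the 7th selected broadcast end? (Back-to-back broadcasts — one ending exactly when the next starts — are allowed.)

By end time: (2,3), (3,4), (5,6), (7,9), (11,13), (17,20), (20,21), (21,22).
Pick (2,3); next start ≥ 3 → (3,4); next start ≥ 4 → (5,6); next start ≥ 6 → (7,9); next start ≥ 9 → (11,13); next start ≥ 13 → (17,20); next start ≥ 20 → (20,21); next start ≥ 21 → (21,22).
Selected: (2,3) (3,4) (5,6) (7,9) (11,13) (17,20) (20,21) (21,22)

21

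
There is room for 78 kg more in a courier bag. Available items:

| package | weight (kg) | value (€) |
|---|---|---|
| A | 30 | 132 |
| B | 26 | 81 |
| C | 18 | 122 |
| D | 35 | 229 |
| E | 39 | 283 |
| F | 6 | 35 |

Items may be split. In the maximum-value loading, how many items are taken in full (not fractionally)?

2

Ratios (sorted): E 7.26, C 6.78, D 6.54, F 5.83, A 4.40, B 3.12
take E (39 @ 283); take C (18 @ 122); take 21/35 of D → 137.40. Capacity used 78/78.
2 item(s) taken whole; one partial (take 21/35 of D).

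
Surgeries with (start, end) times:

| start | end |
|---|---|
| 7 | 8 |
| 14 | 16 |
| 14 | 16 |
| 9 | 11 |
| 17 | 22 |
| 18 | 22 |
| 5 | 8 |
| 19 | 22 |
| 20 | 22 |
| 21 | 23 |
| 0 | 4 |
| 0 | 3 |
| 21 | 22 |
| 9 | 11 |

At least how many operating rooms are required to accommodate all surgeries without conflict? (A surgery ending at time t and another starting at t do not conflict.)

6

Events (time:±→running): 0:+→1 0:+→2 3:-→1 4:-→0 5:+→1 7:+→2 8:-→1 8:-→0 9:+→1 9:+→2 11:-→1 11:-→0 14:+→1 14:+→2 16:-→1 16:-→0 17:+→1 18:+→2 19:+→3 20:+→4 21:+→5 21:+→6 … peak 6.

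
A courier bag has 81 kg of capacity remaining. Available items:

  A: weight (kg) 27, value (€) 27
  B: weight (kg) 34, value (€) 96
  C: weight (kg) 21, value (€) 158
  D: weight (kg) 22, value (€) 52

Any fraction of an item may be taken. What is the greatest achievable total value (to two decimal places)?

Greedy by value/weight ratio, highest first.
Order: C (158/21=7.52) > B (96/34=2.82) > D (52/22=2.36) > A (27/27=1.00)
Fill: take C (21 @ 158) → take B (34 @ 96) → take D (22 @ 52) → take 4/27 of A → 4.00; 81/81 used.
Total value = 310.00

310.00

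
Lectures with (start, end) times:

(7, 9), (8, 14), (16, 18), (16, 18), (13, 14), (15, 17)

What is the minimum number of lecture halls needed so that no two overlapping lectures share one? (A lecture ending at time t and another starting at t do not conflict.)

Count concurrent intervals with a sweep; the peak is the room count.
Events (time:±→running): 7:+→1 8:+→2 9:-→1 13:+→2 14:-→1 14:-→0 15:+→1 16:+→2 16:+→3 … peak 3.

3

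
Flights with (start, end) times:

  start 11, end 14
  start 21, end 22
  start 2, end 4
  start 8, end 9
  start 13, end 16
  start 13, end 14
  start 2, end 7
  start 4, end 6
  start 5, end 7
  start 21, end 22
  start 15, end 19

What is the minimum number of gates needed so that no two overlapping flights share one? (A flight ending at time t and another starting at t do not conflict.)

3

The answer is the maximum number of intervals overlapping at any instant.
starts: [2, 2, 4, 5, 8, 11, 13, 13, 15, 21, 21]
ends:   [4, 6, 7, 7, 9, 14, 14, 16, 19, 22, 22]
s2→1 s2→2 e4→1 s4→2 s5→3  — peak 3.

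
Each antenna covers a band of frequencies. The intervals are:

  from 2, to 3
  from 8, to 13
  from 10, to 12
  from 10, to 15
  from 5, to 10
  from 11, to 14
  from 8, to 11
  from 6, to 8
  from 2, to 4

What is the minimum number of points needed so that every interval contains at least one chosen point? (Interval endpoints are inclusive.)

Sort by right endpoint; whenever an interval is uncovered, place a point at its right end.
By right end: [2,3]  [2,4]  [6,8]  [5,10]  [8,11]  [10,12]  [8,13]  [11,14]  [10,15]
[2,3] uncovered → point at 3; [6,8] uncovered → point at 8; [10,12] uncovered → point at 12.
Points: 3, 8, 12 (3 total).

3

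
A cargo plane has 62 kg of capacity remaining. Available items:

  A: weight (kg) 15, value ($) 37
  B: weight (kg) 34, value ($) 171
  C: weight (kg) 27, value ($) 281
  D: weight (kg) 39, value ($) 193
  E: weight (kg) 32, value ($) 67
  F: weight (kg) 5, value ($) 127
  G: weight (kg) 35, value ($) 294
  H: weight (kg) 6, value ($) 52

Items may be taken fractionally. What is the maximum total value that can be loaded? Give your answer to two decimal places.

661.60

Ratios (sorted): F 25.40, C 10.41, H 8.67, G 8.40, B 5.03, D 4.95, A 2.47, E 2.09
take F (5 @ 127); take C (27 @ 281); take H (6 @ 52); take 24/35 of G → 201.60. Capacity used 62/62.
Total value = 661.60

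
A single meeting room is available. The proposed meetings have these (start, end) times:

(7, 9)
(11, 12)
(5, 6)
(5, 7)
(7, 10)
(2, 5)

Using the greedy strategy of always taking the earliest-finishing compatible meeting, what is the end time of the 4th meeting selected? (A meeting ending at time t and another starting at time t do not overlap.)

12

Order by finish time; keep every interval that doesn't clash with the previous kept one.
By end time: (2,5), (5,6), (5,7), (7,9), (7,10), (11,12).
Pick (2,5); next start ≥ 5 → (5,6); next start ≥ 6 → (7,9); next start ≥ 9 → (11,12).
Selected: (2,5) (5,6) (7,9) (11,12)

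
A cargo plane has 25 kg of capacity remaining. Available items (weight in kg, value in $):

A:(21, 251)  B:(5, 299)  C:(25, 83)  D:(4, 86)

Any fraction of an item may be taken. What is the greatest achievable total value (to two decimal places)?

Ratios (sorted): B 59.80, D 21.50, A 11.95, C 3.32
take B (5 @ 299); take D (4 @ 86); take 16/21 of A → 191.24. Capacity used 25/25.
Total value = 576.24

576.24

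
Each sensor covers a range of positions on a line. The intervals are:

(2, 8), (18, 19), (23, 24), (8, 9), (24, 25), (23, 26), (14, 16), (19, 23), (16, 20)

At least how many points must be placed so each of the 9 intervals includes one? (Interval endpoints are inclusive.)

Sorted: [2,8] [8,9] [14,16] [18,19] [16,20] [19,23] [23,24] [24,25] [23,26]
{[2,8],[8,9]} hit by 8; {[14,16]} hit by 16; {[18,19],[16,20],[19,23]} hit by 19; {[23,24],[24,25],[23,26]} hit by 24.
Points: 8, 16, 19, 24 (4 total).

4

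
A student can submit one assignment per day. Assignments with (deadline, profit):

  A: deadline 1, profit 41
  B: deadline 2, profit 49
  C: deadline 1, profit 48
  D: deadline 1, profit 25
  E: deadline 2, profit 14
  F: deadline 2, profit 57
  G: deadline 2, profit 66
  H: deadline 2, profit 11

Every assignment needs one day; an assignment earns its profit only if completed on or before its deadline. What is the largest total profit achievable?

123

Take jobs in profit order; each goes to the latest open slot no later than its deadline.
By profit: G(d2,66), F(d2,57), B(d2,49), C(d1,48), A(d1,41), D(d1,25), E(d2,14), H(d2,11)
G→slot 2; F→slot 1; B skipped; C skipped; A skipped; D skipped; E skipped; H skipped.
Profit = 57 + 66 = 123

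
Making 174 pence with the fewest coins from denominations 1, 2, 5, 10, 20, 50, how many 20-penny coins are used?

174 − 3×50→24 − 1×20→4 − 2×2→0
Count of 20: 1

1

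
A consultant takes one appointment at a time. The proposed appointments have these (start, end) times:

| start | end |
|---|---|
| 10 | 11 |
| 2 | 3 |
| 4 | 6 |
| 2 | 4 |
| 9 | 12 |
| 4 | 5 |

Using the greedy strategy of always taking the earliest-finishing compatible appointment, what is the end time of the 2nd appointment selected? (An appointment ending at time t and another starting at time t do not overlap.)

5

Sort by end time and greedily take each interval whose start is ≥ the last chosen end.
By end time: (2,3), (2,4), (4,5), (4,6), (10,11), (9,12).
Pick (2,3); next start ≥ 3 → (4,5); next start ≥ 5 → (10,11).
Selected: (2,3) (4,5) (10,11)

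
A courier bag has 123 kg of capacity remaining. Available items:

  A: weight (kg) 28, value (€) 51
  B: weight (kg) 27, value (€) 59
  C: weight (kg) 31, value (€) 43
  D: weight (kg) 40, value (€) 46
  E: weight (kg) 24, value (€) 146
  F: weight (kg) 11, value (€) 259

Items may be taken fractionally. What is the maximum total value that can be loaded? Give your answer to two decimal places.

Ratios (sorted): F 23.55, E 6.08, B 2.19, A 1.82, C 1.39, D 1.15
take F (11 @ 259); take E (24 @ 146); take B (27 @ 59); take A (28 @ 51); take C (31 @ 43); take 2/40 of D → 2.30. Capacity used 123/123.
Total value = 560.30

560.30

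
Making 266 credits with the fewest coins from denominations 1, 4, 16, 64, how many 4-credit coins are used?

Use the largest denomination that fits, subtract, and repeat.
266 − 4×64→10 − 2×4→2 − 2×1→0
Count of 4: 2

2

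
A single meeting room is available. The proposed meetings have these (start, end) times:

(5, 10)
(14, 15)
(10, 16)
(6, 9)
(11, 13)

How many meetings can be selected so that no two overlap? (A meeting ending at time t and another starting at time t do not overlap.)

Greedy by earliest finish: after sorting by end time, pick each interval compatible with the last pick.
Sorted by end: (6,9)  (5,10)  (11,13)  (14,15)  (10,16)
take (6,9); skip (5,10); take (11,13); take (14,15); skip (10,16).
Selected 3 meetings.

3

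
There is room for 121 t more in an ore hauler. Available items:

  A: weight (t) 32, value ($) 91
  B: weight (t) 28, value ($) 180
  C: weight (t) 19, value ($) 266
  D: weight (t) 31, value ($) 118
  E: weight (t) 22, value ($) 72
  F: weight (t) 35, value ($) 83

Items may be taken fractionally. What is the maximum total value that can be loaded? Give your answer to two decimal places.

695.72

Sort by value per unit weight and fill in that order.
Order: C (266/19=14.00) > B (180/28=6.43) > D (118/31=3.81) > E (72/22=3.27) > A (91/32=2.84) > F (83/35=2.37)
Fill: take C (19 @ 266) → take B (28 @ 180) → take D (31 @ 118) → take E (22 @ 72) → take 21/32 of A → 59.72; 121/121 used.
Total value = 695.72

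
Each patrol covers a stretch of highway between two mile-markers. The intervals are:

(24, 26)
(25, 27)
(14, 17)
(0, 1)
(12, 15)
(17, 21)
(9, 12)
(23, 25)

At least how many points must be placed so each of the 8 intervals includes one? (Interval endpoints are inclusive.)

Process intervals by earliest right end; each time one isn't hit yet, stab at its right endpoint.
Sorted: [0,1] [9,12] [12,15] [14,17] [17,21] [23,25] [24,26] [25,27]
{[0,1]} hit by 1; {[9,12],[12,15]} hit by 12; {[14,17],[17,21]} hit by 17; {[23,25],[24,26],[25,27]} hit by 25.
Points: 1, 12, 17, 25 (4 total).

4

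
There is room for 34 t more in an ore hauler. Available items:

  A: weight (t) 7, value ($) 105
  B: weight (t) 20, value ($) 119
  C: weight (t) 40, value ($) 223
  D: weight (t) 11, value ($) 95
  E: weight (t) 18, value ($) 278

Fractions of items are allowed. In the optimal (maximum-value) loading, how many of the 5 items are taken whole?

2

Greedy by value/weight ratio, highest first.
Order: E (278/18=15.44) > A (105/7=15.00) > D (95/11=8.64) > B (119/20=5.95) > C (223/40=5.58)
Fill: take E (18 @ 278) → take A (7 @ 105) → take 9/11 of D → 77.73; 34/34 used.
2 item(s) taken whole; one partial (take 9/11 of D).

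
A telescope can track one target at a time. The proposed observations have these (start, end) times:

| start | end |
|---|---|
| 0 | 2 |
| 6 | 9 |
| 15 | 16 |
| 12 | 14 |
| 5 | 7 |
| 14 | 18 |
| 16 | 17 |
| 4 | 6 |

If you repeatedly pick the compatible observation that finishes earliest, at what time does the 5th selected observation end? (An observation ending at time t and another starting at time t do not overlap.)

16

Sorted by end: (0,2)  (4,6)  (5,7)  (6,9)  (12,14)  (15,16)  (16,17)  (14,18)
take (0,2); take (4,6); skip (5,7); take (6,9); take (12,14); take (15,16); take (16,17).
Selected: (0,2) (4,6) (6,9) (12,14) (15,16) (16,17)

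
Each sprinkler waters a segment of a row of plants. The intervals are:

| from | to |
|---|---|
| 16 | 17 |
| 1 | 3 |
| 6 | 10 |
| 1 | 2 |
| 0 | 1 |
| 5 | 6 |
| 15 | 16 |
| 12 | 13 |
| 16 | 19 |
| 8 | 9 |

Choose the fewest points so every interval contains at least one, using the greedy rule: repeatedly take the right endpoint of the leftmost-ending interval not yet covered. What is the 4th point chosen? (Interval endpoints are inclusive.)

Process intervals by earliest right end; each time one isn't hit yet, stab at its right endpoint.
Sorted: [0,1] [1,2] [1,3] [5,6] [8,9] [6,10] [12,13] [15,16] [16,17] [16,19]
{[0,1],[1,2],[1,3]} hit by 1; {[5,6]} hit by 6; {[8,9],[6,10]} hit by 9; {[12,13]} hit by 13; {[15,16],[16,17],[16,19]} hit by 16.
Points: 1, 6, 9, 13, 16 (5 total).

13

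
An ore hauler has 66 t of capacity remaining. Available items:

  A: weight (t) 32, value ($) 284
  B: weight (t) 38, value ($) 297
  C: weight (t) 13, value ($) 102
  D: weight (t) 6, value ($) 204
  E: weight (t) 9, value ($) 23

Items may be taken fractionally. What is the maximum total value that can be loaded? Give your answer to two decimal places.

Greedy by value/weight ratio, highest first.
Ratios (sorted): D 34.00, A 8.88, C 7.85, B 7.82, E 2.56
take D (6 @ 204); take A (32 @ 284); take C (13 @ 102); take 15/38 of B → 117.24. Capacity used 66/66.
Total value = 707.24

707.24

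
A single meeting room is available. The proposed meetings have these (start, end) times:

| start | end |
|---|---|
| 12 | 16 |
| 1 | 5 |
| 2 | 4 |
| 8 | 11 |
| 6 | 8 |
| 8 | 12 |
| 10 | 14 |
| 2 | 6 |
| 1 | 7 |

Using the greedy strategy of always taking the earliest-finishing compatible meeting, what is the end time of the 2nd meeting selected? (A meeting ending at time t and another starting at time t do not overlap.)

8

Sorted by end: (2,4)  (1,5)  (2,6)  (1,7)  (6,8)  (8,11)  (8,12)  (10,14)  (12,16)
take (2,4); skip (1,5); take (6,8); take (8,11); take (12,16).
Selected: (2,4) (6,8) (8,11) (12,16)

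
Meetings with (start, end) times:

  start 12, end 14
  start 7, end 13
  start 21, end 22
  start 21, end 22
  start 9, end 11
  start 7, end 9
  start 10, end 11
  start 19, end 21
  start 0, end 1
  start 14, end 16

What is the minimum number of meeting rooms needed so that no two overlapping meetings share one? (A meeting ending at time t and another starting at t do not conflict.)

3

The answer is the maximum number of intervals overlapping at any instant.
Events (time:±→running): 0:+→1 1:-→0 7:+→1 7:+→2 9:-→1 9:+→2 10:+→3 … peak 3.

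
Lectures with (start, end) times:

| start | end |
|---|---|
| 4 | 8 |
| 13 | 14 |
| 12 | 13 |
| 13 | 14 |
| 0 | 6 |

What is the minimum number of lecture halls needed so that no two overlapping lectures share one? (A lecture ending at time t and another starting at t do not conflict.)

2

The answer is the maximum number of intervals overlapping at any instant.
Events (time:±→running): 0:+→1 4:+→2 … peak 2.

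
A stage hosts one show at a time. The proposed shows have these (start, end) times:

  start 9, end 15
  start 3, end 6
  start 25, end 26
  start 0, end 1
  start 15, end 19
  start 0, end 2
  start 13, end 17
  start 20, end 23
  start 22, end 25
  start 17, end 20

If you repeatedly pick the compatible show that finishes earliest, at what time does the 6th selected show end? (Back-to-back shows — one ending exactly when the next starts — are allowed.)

Sort by end time and greedily take each interval whose start is ≥ the last chosen end.
By end time: (0,1), (0,2), (3,6), (9,15), (13,17), (15,19), (17,20), (20,23), (22,25), (25,26).
Pick (0,1); next start ≥ 1 → (3,6); next start ≥ 6 → (9,15); next start ≥ 15 → (15,19); next start ≥ 19 → (20,23); next start ≥ 23 → (25,26).
Selected: (0,1) (3,6) (9,15) (15,19) (20,23) (25,26)

26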